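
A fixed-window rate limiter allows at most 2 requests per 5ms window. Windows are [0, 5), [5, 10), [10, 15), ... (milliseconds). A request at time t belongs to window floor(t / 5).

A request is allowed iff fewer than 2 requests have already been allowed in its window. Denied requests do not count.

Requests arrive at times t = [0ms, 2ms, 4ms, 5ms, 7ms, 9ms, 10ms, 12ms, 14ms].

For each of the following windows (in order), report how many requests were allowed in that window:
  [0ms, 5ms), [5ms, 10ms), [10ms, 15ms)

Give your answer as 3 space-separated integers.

Answer: 2 2 2

Derivation:
Processing requests:
  req#1 t=0ms (window 0): ALLOW
  req#2 t=2ms (window 0): ALLOW
  req#3 t=4ms (window 0): DENY
  req#4 t=5ms (window 1): ALLOW
  req#5 t=7ms (window 1): ALLOW
  req#6 t=9ms (window 1): DENY
  req#7 t=10ms (window 2): ALLOW
  req#8 t=12ms (window 2): ALLOW
  req#9 t=14ms (window 2): DENY

Allowed counts by window: 2 2 2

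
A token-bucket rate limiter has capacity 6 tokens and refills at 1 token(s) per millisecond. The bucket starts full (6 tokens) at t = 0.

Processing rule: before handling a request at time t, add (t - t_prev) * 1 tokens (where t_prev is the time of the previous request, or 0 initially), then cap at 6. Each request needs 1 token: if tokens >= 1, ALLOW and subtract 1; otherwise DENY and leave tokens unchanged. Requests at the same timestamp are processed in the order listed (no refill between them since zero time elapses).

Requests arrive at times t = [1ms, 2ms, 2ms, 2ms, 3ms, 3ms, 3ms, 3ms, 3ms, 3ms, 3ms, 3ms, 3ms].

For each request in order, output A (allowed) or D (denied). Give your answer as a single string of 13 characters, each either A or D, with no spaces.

Simulating step by step:
  req#1 t=1ms: ALLOW
  req#2 t=2ms: ALLOW
  req#3 t=2ms: ALLOW
  req#4 t=2ms: ALLOW
  req#5 t=3ms: ALLOW
  req#6 t=3ms: ALLOW
  req#7 t=3ms: ALLOW
  req#8 t=3ms: ALLOW
  req#9 t=3ms: DENY
  req#10 t=3ms: DENY
  req#11 t=3ms: DENY
  req#12 t=3ms: DENY
  req#13 t=3ms: DENY

Answer: AAAAAAAADDDDD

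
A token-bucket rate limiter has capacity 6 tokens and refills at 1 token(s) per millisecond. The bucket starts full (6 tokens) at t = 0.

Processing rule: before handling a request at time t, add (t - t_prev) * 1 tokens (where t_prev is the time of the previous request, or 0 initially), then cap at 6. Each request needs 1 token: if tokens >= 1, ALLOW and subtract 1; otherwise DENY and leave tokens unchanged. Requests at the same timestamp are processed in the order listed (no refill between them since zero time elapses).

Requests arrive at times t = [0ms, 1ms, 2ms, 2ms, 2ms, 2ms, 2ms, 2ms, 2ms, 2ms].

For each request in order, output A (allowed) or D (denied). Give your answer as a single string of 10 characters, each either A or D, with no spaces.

Answer: AAAAAAAADD

Derivation:
Simulating step by step:
  req#1 t=0ms: ALLOW
  req#2 t=1ms: ALLOW
  req#3 t=2ms: ALLOW
  req#4 t=2ms: ALLOW
  req#5 t=2ms: ALLOW
  req#6 t=2ms: ALLOW
  req#7 t=2ms: ALLOW
  req#8 t=2ms: ALLOW
  req#9 t=2ms: DENY
  req#10 t=2ms: DENY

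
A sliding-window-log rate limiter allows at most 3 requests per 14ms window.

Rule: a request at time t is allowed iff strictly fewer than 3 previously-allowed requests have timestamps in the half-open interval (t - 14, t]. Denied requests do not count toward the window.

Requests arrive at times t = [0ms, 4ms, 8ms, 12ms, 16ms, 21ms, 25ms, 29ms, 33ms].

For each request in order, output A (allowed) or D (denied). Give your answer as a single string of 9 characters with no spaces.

Tracking allowed requests in the window:
  req#1 t=0ms: ALLOW
  req#2 t=4ms: ALLOW
  req#3 t=8ms: ALLOW
  req#4 t=12ms: DENY
  req#5 t=16ms: ALLOW
  req#6 t=21ms: ALLOW
  req#7 t=25ms: ALLOW
  req#8 t=29ms: DENY
  req#9 t=33ms: ALLOW

Answer: AAADAAADA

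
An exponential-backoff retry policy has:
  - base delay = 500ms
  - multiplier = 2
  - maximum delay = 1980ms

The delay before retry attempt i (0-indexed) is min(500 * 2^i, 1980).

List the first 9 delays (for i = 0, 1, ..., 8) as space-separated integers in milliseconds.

Answer: 500 1000 1980 1980 1980 1980 1980 1980 1980

Derivation:
Computing each delay:
  i=0: min(500*2^0, 1980) = 500
  i=1: min(500*2^1, 1980) = 1000
  i=2: min(500*2^2, 1980) = 1980
  i=3: min(500*2^3, 1980) = 1980
  i=4: min(500*2^4, 1980) = 1980
  i=5: min(500*2^5, 1980) = 1980
  i=6: min(500*2^6, 1980) = 1980
  i=7: min(500*2^7, 1980) = 1980
  i=8: min(500*2^8, 1980) = 1980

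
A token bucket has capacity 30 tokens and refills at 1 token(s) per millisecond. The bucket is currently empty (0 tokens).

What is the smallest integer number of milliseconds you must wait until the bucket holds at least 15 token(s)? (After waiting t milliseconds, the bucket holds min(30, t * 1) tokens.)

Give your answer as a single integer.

Answer: 15

Derivation:
Need t * 1 >= 15, so t >= 15/1.
Smallest integer t = ceil(15/1) = 15.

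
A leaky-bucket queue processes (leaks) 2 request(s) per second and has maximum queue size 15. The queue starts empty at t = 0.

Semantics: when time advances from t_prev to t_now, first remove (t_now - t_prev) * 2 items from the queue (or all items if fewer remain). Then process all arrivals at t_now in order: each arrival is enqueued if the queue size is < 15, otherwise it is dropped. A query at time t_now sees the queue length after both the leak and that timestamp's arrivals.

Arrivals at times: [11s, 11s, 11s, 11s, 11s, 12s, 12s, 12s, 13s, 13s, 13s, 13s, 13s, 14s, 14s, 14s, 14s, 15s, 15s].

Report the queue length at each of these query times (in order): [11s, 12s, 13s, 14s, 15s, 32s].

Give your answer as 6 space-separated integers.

Answer: 5 6 9 11 11 0

Derivation:
Queue lengths at query times:
  query t=11s: backlog = 5
  query t=12s: backlog = 6
  query t=13s: backlog = 9
  query t=14s: backlog = 11
  query t=15s: backlog = 11
  query t=32s: backlog = 0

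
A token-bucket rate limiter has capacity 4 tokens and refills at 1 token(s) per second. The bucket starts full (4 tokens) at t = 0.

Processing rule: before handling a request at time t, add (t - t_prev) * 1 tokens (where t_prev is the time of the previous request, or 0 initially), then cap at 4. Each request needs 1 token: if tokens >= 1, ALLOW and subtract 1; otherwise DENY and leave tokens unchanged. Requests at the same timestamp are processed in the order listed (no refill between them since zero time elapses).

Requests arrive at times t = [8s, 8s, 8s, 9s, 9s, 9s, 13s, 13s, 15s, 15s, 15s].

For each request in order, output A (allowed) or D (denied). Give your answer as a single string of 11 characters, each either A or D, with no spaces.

Simulating step by step:
  req#1 t=8s: ALLOW
  req#2 t=8s: ALLOW
  req#3 t=8s: ALLOW
  req#4 t=9s: ALLOW
  req#5 t=9s: ALLOW
  req#6 t=9s: DENY
  req#7 t=13s: ALLOW
  req#8 t=13s: ALLOW
  req#9 t=15s: ALLOW
  req#10 t=15s: ALLOW
  req#11 t=15s: ALLOW

Answer: AAAAADAAAAA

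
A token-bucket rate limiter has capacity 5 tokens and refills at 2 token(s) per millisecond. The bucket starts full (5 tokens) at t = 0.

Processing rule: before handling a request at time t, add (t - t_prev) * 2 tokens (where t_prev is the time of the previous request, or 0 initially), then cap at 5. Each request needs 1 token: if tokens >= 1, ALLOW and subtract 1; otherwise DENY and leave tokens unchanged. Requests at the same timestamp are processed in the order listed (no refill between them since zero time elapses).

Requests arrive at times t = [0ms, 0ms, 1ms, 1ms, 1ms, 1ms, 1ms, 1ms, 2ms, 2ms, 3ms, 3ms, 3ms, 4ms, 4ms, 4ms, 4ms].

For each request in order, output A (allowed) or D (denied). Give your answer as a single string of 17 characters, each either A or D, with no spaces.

Simulating step by step:
  req#1 t=0ms: ALLOW
  req#2 t=0ms: ALLOW
  req#3 t=1ms: ALLOW
  req#4 t=1ms: ALLOW
  req#5 t=1ms: ALLOW
  req#6 t=1ms: ALLOW
  req#7 t=1ms: ALLOW
  req#8 t=1ms: DENY
  req#9 t=2ms: ALLOW
  req#10 t=2ms: ALLOW
  req#11 t=3ms: ALLOW
  req#12 t=3ms: ALLOW
  req#13 t=3ms: DENY
  req#14 t=4ms: ALLOW
  req#15 t=4ms: ALLOW
  req#16 t=4ms: DENY
  req#17 t=4ms: DENY

Answer: AAAAAAADAAAADAADD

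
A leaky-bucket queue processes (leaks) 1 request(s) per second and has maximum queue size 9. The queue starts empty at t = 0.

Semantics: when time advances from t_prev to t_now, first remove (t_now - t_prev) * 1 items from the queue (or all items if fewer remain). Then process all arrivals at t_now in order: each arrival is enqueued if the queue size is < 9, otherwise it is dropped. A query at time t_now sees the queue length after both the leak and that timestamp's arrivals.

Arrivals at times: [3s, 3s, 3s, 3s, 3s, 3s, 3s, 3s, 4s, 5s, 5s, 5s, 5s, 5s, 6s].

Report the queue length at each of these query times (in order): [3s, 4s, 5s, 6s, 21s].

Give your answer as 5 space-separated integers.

Queue lengths at query times:
  query t=3s: backlog = 8
  query t=4s: backlog = 8
  query t=5s: backlog = 9
  query t=6s: backlog = 9
  query t=21s: backlog = 0

Answer: 8 8 9 9 0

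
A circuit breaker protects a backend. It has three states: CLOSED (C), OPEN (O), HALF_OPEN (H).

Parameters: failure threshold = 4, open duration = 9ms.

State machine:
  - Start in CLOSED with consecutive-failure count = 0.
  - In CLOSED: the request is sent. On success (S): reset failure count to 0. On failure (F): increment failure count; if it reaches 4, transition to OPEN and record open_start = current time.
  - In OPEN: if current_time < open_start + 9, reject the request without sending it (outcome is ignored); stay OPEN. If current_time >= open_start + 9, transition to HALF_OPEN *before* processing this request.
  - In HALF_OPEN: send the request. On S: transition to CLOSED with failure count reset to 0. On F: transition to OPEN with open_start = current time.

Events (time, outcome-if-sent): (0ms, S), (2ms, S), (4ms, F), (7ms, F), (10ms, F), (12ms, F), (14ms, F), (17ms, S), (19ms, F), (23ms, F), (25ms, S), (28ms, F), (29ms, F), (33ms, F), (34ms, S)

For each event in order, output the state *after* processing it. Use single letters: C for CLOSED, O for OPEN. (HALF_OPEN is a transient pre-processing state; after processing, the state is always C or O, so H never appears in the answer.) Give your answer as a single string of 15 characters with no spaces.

State after each event:
  event#1 t=0ms outcome=S: state=CLOSED
  event#2 t=2ms outcome=S: state=CLOSED
  event#3 t=4ms outcome=F: state=CLOSED
  event#4 t=7ms outcome=F: state=CLOSED
  event#5 t=10ms outcome=F: state=CLOSED
  event#6 t=12ms outcome=F: state=OPEN
  event#7 t=14ms outcome=F: state=OPEN
  event#8 t=17ms outcome=S: state=OPEN
  event#9 t=19ms outcome=F: state=OPEN
  event#10 t=23ms outcome=F: state=OPEN
  event#11 t=25ms outcome=S: state=OPEN
  event#12 t=28ms outcome=F: state=OPEN
  event#13 t=29ms outcome=F: state=OPEN
  event#14 t=33ms outcome=F: state=OPEN
  event#15 t=34ms outcome=S: state=OPEN

Answer: CCCCCOOOOOOOOOO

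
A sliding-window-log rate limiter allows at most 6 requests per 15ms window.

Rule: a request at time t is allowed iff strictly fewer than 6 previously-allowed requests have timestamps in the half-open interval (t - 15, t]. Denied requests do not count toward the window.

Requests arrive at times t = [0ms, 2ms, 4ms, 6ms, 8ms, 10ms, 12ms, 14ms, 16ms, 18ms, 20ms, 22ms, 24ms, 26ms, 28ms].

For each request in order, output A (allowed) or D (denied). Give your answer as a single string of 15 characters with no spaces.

Answer: AAAAAADDAAAAAAD

Derivation:
Tracking allowed requests in the window:
  req#1 t=0ms: ALLOW
  req#2 t=2ms: ALLOW
  req#3 t=4ms: ALLOW
  req#4 t=6ms: ALLOW
  req#5 t=8ms: ALLOW
  req#6 t=10ms: ALLOW
  req#7 t=12ms: DENY
  req#8 t=14ms: DENY
  req#9 t=16ms: ALLOW
  req#10 t=18ms: ALLOW
  req#11 t=20ms: ALLOW
  req#12 t=22ms: ALLOW
  req#13 t=24ms: ALLOW
  req#14 t=26ms: ALLOW
  req#15 t=28ms: DENY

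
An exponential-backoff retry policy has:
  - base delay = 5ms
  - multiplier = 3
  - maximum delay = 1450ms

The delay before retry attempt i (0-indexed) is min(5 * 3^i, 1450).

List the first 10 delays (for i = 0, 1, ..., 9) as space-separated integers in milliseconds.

Computing each delay:
  i=0: min(5*3^0, 1450) = 5
  i=1: min(5*3^1, 1450) = 15
  i=2: min(5*3^2, 1450) = 45
  i=3: min(5*3^3, 1450) = 135
  i=4: min(5*3^4, 1450) = 405
  i=5: min(5*3^5, 1450) = 1215
  i=6: min(5*3^6, 1450) = 1450
  i=7: min(5*3^7, 1450) = 1450
  i=8: min(5*3^8, 1450) = 1450
  i=9: min(5*3^9, 1450) = 1450

Answer: 5 15 45 135 405 1215 1450 1450 1450 1450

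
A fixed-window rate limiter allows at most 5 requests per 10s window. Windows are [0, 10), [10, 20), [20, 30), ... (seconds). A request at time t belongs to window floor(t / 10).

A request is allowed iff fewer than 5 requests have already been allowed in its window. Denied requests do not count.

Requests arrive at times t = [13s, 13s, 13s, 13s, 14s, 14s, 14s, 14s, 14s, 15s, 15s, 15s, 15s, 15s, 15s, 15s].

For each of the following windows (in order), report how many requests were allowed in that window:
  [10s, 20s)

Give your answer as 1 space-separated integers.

Answer: 5

Derivation:
Processing requests:
  req#1 t=13s (window 1): ALLOW
  req#2 t=13s (window 1): ALLOW
  req#3 t=13s (window 1): ALLOW
  req#4 t=13s (window 1): ALLOW
  req#5 t=14s (window 1): ALLOW
  req#6 t=14s (window 1): DENY
  req#7 t=14s (window 1): DENY
  req#8 t=14s (window 1): DENY
  req#9 t=14s (window 1): DENY
  req#10 t=15s (window 1): DENY
  req#11 t=15s (window 1): DENY
  req#12 t=15s (window 1): DENY
  req#13 t=15s (window 1): DENY
  req#14 t=15s (window 1): DENY
  req#15 t=15s (window 1): DENY
  req#16 t=15s (window 1): DENY

Allowed counts by window: 5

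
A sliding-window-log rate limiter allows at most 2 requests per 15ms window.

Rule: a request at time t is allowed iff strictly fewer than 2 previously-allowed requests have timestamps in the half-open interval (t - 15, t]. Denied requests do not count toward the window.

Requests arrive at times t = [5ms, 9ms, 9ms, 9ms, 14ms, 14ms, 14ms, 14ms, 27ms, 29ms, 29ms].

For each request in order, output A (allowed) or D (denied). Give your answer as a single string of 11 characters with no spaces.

Tracking allowed requests in the window:
  req#1 t=5ms: ALLOW
  req#2 t=9ms: ALLOW
  req#3 t=9ms: DENY
  req#4 t=9ms: DENY
  req#5 t=14ms: DENY
  req#6 t=14ms: DENY
  req#7 t=14ms: DENY
  req#8 t=14ms: DENY
  req#9 t=27ms: ALLOW
  req#10 t=29ms: ALLOW
  req#11 t=29ms: DENY

Answer: AADDDDDDAAD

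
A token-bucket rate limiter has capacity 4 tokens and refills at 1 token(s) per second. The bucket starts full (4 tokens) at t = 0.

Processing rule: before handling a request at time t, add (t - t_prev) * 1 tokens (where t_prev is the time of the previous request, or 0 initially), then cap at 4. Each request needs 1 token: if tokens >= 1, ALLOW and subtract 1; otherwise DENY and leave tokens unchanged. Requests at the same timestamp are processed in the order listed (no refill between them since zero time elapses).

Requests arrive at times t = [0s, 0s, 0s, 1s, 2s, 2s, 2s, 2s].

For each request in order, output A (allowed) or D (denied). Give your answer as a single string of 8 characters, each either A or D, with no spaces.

Simulating step by step:
  req#1 t=0s: ALLOW
  req#2 t=0s: ALLOW
  req#3 t=0s: ALLOW
  req#4 t=1s: ALLOW
  req#5 t=2s: ALLOW
  req#6 t=2s: ALLOW
  req#7 t=2s: DENY
  req#8 t=2s: DENY

Answer: AAAAAADD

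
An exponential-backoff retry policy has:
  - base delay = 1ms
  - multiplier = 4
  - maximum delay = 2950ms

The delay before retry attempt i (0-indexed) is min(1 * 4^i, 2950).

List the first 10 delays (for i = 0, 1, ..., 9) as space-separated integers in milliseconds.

Answer: 1 4 16 64 256 1024 2950 2950 2950 2950

Derivation:
Computing each delay:
  i=0: min(1*4^0, 2950) = 1
  i=1: min(1*4^1, 2950) = 4
  i=2: min(1*4^2, 2950) = 16
  i=3: min(1*4^3, 2950) = 64
  i=4: min(1*4^4, 2950) = 256
  i=5: min(1*4^5, 2950) = 1024
  i=6: min(1*4^6, 2950) = 2950
  i=7: min(1*4^7, 2950) = 2950
  i=8: min(1*4^8, 2950) = 2950
  i=9: min(1*4^9, 2950) = 2950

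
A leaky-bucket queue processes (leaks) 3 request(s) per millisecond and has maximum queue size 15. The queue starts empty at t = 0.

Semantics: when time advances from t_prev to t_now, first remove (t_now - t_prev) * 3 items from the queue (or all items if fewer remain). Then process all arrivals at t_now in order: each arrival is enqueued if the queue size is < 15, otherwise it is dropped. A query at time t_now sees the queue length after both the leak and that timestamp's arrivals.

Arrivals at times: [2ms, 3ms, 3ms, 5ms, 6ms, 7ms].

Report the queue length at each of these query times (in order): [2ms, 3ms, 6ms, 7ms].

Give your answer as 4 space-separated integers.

Queue lengths at query times:
  query t=2ms: backlog = 1
  query t=3ms: backlog = 2
  query t=6ms: backlog = 1
  query t=7ms: backlog = 1

Answer: 1 2 1 1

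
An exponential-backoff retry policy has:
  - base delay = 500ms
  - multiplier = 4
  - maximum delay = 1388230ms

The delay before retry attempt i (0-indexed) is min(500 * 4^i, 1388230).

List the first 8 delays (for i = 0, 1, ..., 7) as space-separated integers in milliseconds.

Computing each delay:
  i=0: min(500*4^0, 1388230) = 500
  i=1: min(500*4^1, 1388230) = 2000
  i=2: min(500*4^2, 1388230) = 8000
  i=3: min(500*4^3, 1388230) = 32000
  i=4: min(500*4^4, 1388230) = 128000
  i=5: min(500*4^5, 1388230) = 512000
  i=6: min(500*4^6, 1388230) = 1388230
  i=7: min(500*4^7, 1388230) = 1388230

Answer: 500 2000 8000 32000 128000 512000 1388230 1388230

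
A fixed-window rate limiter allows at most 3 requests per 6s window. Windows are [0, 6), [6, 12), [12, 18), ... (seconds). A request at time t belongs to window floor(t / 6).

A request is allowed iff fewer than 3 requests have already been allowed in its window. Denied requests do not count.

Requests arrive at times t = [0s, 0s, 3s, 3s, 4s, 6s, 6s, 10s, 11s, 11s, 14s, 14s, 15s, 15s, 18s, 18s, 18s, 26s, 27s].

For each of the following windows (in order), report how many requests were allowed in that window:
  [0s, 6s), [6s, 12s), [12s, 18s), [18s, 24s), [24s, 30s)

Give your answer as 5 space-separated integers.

Processing requests:
  req#1 t=0s (window 0): ALLOW
  req#2 t=0s (window 0): ALLOW
  req#3 t=3s (window 0): ALLOW
  req#4 t=3s (window 0): DENY
  req#5 t=4s (window 0): DENY
  req#6 t=6s (window 1): ALLOW
  req#7 t=6s (window 1): ALLOW
  req#8 t=10s (window 1): ALLOW
  req#9 t=11s (window 1): DENY
  req#10 t=11s (window 1): DENY
  req#11 t=14s (window 2): ALLOW
  req#12 t=14s (window 2): ALLOW
  req#13 t=15s (window 2): ALLOW
  req#14 t=15s (window 2): DENY
  req#15 t=18s (window 3): ALLOW
  req#16 t=18s (window 3): ALLOW
  req#17 t=18s (window 3): ALLOW
  req#18 t=26s (window 4): ALLOW
  req#19 t=27s (window 4): ALLOW

Allowed counts by window: 3 3 3 3 2

Answer: 3 3 3 3 2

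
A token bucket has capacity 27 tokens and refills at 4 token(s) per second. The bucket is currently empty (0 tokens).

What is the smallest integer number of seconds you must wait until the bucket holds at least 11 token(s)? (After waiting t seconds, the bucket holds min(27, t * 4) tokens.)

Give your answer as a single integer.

Answer: 3

Derivation:
Need t * 4 >= 11, so t >= 11/4.
Smallest integer t = ceil(11/4) = 3.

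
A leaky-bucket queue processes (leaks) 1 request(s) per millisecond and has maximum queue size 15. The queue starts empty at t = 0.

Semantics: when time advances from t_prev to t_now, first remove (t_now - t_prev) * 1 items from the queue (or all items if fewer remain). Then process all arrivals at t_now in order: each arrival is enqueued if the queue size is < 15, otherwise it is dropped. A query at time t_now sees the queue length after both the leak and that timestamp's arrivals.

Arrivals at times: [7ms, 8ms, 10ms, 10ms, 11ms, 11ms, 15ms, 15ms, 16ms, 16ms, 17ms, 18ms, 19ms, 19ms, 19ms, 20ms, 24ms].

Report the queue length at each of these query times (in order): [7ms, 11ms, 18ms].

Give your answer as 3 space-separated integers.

Answer: 1 3 3

Derivation:
Queue lengths at query times:
  query t=7ms: backlog = 1
  query t=11ms: backlog = 3
  query t=18ms: backlog = 3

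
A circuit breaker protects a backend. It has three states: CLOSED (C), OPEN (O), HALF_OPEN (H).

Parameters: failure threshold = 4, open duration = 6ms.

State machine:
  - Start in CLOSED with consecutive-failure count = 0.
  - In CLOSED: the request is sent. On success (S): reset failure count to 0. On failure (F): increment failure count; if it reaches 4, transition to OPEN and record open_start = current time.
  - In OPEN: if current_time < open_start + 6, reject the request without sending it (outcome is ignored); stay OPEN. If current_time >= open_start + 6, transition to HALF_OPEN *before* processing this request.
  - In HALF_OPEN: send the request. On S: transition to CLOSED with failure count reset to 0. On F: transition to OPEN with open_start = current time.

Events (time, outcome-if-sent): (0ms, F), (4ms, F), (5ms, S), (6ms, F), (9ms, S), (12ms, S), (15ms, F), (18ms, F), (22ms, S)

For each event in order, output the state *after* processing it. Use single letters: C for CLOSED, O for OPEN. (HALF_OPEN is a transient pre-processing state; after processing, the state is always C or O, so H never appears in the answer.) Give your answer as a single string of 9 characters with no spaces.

Answer: CCCCCCCCC

Derivation:
State after each event:
  event#1 t=0ms outcome=F: state=CLOSED
  event#2 t=4ms outcome=F: state=CLOSED
  event#3 t=5ms outcome=S: state=CLOSED
  event#4 t=6ms outcome=F: state=CLOSED
  event#5 t=9ms outcome=S: state=CLOSED
  event#6 t=12ms outcome=S: state=CLOSED
  event#7 t=15ms outcome=F: state=CLOSED
  event#8 t=18ms outcome=F: state=CLOSED
  event#9 t=22ms outcome=S: state=CLOSED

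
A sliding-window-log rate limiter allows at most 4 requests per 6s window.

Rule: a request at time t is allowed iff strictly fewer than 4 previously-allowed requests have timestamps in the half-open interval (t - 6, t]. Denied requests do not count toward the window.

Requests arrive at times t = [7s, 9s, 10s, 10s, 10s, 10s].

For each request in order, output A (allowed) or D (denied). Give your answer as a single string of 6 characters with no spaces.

Answer: AAAADD

Derivation:
Tracking allowed requests in the window:
  req#1 t=7s: ALLOW
  req#2 t=9s: ALLOW
  req#3 t=10s: ALLOW
  req#4 t=10s: ALLOW
  req#5 t=10s: DENY
  req#6 t=10s: DENY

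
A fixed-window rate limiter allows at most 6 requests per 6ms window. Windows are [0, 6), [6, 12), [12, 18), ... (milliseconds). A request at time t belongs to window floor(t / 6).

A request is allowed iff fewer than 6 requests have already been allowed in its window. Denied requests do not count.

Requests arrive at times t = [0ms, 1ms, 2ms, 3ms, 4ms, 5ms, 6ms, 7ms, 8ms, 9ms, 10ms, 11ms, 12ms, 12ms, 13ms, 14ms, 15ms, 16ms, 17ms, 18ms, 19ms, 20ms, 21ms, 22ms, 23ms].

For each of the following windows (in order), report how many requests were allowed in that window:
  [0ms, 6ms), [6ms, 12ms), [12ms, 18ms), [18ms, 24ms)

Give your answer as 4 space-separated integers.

Answer: 6 6 6 6

Derivation:
Processing requests:
  req#1 t=0ms (window 0): ALLOW
  req#2 t=1ms (window 0): ALLOW
  req#3 t=2ms (window 0): ALLOW
  req#4 t=3ms (window 0): ALLOW
  req#5 t=4ms (window 0): ALLOW
  req#6 t=5ms (window 0): ALLOW
  req#7 t=6ms (window 1): ALLOW
  req#8 t=7ms (window 1): ALLOW
  req#9 t=8ms (window 1): ALLOW
  req#10 t=9ms (window 1): ALLOW
  req#11 t=10ms (window 1): ALLOW
  req#12 t=11ms (window 1): ALLOW
  req#13 t=12ms (window 2): ALLOW
  req#14 t=12ms (window 2): ALLOW
  req#15 t=13ms (window 2): ALLOW
  req#16 t=14ms (window 2): ALLOW
  req#17 t=15ms (window 2): ALLOW
  req#18 t=16ms (window 2): ALLOW
  req#19 t=17ms (window 2): DENY
  req#20 t=18ms (window 3): ALLOW
  req#21 t=19ms (window 3): ALLOW
  req#22 t=20ms (window 3): ALLOW
  req#23 t=21ms (window 3): ALLOW
  req#24 t=22ms (window 3): ALLOW
  req#25 t=23ms (window 3): ALLOW

Allowed counts by window: 6 6 6 6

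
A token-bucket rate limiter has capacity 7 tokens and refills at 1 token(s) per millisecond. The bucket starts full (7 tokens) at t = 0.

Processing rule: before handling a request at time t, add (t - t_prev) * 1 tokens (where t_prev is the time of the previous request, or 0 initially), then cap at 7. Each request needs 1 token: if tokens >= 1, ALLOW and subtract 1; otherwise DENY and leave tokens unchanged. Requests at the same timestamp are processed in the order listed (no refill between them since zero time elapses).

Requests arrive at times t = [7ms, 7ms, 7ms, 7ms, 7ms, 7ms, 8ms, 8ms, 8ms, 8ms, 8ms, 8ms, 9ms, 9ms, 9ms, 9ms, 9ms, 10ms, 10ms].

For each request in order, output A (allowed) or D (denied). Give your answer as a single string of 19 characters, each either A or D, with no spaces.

Simulating step by step:
  req#1 t=7ms: ALLOW
  req#2 t=7ms: ALLOW
  req#3 t=7ms: ALLOW
  req#4 t=7ms: ALLOW
  req#5 t=7ms: ALLOW
  req#6 t=7ms: ALLOW
  req#7 t=8ms: ALLOW
  req#8 t=8ms: ALLOW
  req#9 t=8ms: DENY
  req#10 t=8ms: DENY
  req#11 t=8ms: DENY
  req#12 t=8ms: DENY
  req#13 t=9ms: ALLOW
  req#14 t=9ms: DENY
  req#15 t=9ms: DENY
  req#16 t=9ms: DENY
  req#17 t=9ms: DENY
  req#18 t=10ms: ALLOW
  req#19 t=10ms: DENY

Answer: AAAAAAAADDDDADDDDAD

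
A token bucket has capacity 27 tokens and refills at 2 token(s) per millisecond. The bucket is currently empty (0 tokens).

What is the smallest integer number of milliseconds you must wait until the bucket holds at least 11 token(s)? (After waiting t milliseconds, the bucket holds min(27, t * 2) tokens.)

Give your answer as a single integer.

Need t * 2 >= 11, so t >= 11/2.
Smallest integer t = ceil(11/2) = 6.

Answer: 6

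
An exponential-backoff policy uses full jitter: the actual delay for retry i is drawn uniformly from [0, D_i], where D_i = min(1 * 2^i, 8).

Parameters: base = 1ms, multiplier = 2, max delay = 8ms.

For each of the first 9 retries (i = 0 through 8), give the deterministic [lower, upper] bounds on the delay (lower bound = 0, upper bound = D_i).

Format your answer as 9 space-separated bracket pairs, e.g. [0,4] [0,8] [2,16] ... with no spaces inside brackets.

Answer: [0,1] [0,2] [0,4] [0,8] [0,8] [0,8] [0,8] [0,8] [0,8]

Derivation:
Computing bounds per retry:
  i=0: D_i=min(1*2^0,8)=1, bounds=[0,1]
  i=1: D_i=min(1*2^1,8)=2, bounds=[0,2]
  i=2: D_i=min(1*2^2,8)=4, bounds=[0,4]
  i=3: D_i=min(1*2^3,8)=8, bounds=[0,8]
  i=4: D_i=min(1*2^4,8)=8, bounds=[0,8]
  i=5: D_i=min(1*2^5,8)=8, bounds=[0,8]
  i=6: D_i=min(1*2^6,8)=8, bounds=[0,8]
  i=7: D_i=min(1*2^7,8)=8, bounds=[0,8]
  i=8: D_i=min(1*2^8,8)=8, bounds=[0,8]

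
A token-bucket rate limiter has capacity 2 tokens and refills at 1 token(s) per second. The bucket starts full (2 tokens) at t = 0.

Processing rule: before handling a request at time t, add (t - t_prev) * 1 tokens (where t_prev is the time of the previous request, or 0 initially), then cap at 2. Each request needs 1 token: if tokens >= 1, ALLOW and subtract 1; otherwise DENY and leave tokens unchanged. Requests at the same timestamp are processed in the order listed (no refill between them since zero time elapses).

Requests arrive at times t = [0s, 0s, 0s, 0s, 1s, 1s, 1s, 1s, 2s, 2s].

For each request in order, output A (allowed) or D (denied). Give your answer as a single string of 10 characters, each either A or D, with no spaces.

Simulating step by step:
  req#1 t=0s: ALLOW
  req#2 t=0s: ALLOW
  req#3 t=0s: DENY
  req#4 t=0s: DENY
  req#5 t=1s: ALLOW
  req#6 t=1s: DENY
  req#7 t=1s: DENY
  req#8 t=1s: DENY
  req#9 t=2s: ALLOW
  req#10 t=2s: DENY

Answer: AADDADDDAD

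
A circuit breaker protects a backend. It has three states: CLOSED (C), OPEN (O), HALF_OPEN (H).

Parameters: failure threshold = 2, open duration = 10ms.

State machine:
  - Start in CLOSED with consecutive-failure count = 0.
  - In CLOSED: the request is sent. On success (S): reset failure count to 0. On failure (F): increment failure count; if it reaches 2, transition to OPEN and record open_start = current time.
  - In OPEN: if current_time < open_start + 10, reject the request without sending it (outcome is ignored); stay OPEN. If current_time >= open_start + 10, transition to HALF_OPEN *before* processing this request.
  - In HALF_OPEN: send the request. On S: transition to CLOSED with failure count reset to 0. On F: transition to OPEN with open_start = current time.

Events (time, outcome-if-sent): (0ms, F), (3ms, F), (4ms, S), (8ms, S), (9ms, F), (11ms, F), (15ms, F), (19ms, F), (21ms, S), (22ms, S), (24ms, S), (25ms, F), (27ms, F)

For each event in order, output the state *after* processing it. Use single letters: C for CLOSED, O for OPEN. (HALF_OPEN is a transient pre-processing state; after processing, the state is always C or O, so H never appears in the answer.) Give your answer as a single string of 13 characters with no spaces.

State after each event:
  event#1 t=0ms outcome=F: state=CLOSED
  event#2 t=3ms outcome=F: state=OPEN
  event#3 t=4ms outcome=S: state=OPEN
  event#4 t=8ms outcome=S: state=OPEN
  event#5 t=9ms outcome=F: state=OPEN
  event#6 t=11ms outcome=F: state=OPEN
  event#7 t=15ms outcome=F: state=OPEN
  event#8 t=19ms outcome=F: state=OPEN
  event#9 t=21ms outcome=S: state=OPEN
  event#10 t=22ms outcome=S: state=OPEN
  event#11 t=24ms outcome=S: state=OPEN
  event#12 t=25ms outcome=F: state=OPEN
  event#13 t=27ms outcome=F: state=OPEN

Answer: COOOOOOOOOOOO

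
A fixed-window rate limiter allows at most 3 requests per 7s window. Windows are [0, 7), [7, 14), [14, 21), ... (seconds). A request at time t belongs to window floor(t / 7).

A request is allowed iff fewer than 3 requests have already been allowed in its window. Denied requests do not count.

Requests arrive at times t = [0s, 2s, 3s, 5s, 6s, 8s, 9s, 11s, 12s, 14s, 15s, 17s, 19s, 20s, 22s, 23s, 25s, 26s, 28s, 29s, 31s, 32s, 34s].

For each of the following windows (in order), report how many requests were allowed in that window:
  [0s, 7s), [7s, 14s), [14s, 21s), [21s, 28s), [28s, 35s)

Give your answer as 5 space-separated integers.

Answer: 3 3 3 3 3

Derivation:
Processing requests:
  req#1 t=0s (window 0): ALLOW
  req#2 t=2s (window 0): ALLOW
  req#3 t=3s (window 0): ALLOW
  req#4 t=5s (window 0): DENY
  req#5 t=6s (window 0): DENY
  req#6 t=8s (window 1): ALLOW
  req#7 t=9s (window 1): ALLOW
  req#8 t=11s (window 1): ALLOW
  req#9 t=12s (window 1): DENY
  req#10 t=14s (window 2): ALLOW
  req#11 t=15s (window 2): ALLOW
  req#12 t=17s (window 2): ALLOW
  req#13 t=19s (window 2): DENY
  req#14 t=20s (window 2): DENY
  req#15 t=22s (window 3): ALLOW
  req#16 t=23s (window 3): ALLOW
  req#17 t=25s (window 3): ALLOW
  req#18 t=26s (window 3): DENY
  req#19 t=28s (window 4): ALLOW
  req#20 t=29s (window 4): ALLOW
  req#21 t=31s (window 4): ALLOW
  req#22 t=32s (window 4): DENY
  req#23 t=34s (window 4): DENY

Allowed counts by window: 3 3 3 3 3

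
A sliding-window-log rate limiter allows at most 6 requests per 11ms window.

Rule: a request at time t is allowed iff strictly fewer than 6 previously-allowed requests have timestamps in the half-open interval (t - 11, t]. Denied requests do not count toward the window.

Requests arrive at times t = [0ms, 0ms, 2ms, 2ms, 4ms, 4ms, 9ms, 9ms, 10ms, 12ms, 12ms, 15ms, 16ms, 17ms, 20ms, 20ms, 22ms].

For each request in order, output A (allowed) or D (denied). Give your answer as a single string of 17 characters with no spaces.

Tracking allowed requests in the window:
  req#1 t=0ms: ALLOW
  req#2 t=0ms: ALLOW
  req#3 t=2ms: ALLOW
  req#4 t=2ms: ALLOW
  req#5 t=4ms: ALLOW
  req#6 t=4ms: ALLOW
  req#7 t=9ms: DENY
  req#8 t=9ms: DENY
  req#9 t=10ms: DENY
  req#10 t=12ms: ALLOW
  req#11 t=12ms: ALLOW
  req#12 t=15ms: ALLOW
  req#13 t=16ms: ALLOW
  req#14 t=17ms: ALLOW
  req#15 t=20ms: ALLOW
  req#16 t=20ms: DENY
  req#17 t=22ms: DENY

Answer: AAAAAADDDAAAAAADD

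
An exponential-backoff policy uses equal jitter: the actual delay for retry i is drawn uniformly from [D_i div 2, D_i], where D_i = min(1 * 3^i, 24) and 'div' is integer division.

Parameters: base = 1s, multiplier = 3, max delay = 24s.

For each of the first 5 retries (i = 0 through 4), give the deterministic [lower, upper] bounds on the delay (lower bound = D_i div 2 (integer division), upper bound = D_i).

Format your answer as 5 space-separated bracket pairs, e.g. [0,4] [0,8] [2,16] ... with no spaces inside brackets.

Computing bounds per retry:
  i=0: D_i=min(1*3^0,24)=1, bounds=[0,1]
  i=1: D_i=min(1*3^1,24)=3, bounds=[1,3]
  i=2: D_i=min(1*3^2,24)=9, bounds=[4,9]
  i=3: D_i=min(1*3^3,24)=24, bounds=[12,24]
  i=4: D_i=min(1*3^4,24)=24, bounds=[12,24]

Answer: [0,1] [1,3] [4,9] [12,24] [12,24]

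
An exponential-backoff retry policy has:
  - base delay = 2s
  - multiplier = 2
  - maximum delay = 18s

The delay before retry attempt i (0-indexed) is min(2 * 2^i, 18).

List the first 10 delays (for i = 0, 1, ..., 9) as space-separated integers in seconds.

Answer: 2 4 8 16 18 18 18 18 18 18

Derivation:
Computing each delay:
  i=0: min(2*2^0, 18) = 2
  i=1: min(2*2^1, 18) = 4
  i=2: min(2*2^2, 18) = 8
  i=3: min(2*2^3, 18) = 16
  i=4: min(2*2^4, 18) = 18
  i=5: min(2*2^5, 18) = 18
  i=6: min(2*2^6, 18) = 18
  i=7: min(2*2^7, 18) = 18
  i=8: min(2*2^8, 18) = 18
  i=9: min(2*2^9, 18) = 18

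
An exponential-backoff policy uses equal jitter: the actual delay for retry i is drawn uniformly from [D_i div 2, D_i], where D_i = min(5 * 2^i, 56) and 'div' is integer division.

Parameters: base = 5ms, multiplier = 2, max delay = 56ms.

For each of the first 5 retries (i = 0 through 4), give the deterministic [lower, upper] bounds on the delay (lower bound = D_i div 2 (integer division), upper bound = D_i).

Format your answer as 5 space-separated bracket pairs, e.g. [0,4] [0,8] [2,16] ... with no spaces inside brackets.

Computing bounds per retry:
  i=0: D_i=min(5*2^0,56)=5, bounds=[2,5]
  i=1: D_i=min(5*2^1,56)=10, bounds=[5,10]
  i=2: D_i=min(5*2^2,56)=20, bounds=[10,20]
  i=3: D_i=min(5*2^3,56)=40, bounds=[20,40]
  i=4: D_i=min(5*2^4,56)=56, bounds=[28,56]

Answer: [2,5] [5,10] [10,20] [20,40] [28,56]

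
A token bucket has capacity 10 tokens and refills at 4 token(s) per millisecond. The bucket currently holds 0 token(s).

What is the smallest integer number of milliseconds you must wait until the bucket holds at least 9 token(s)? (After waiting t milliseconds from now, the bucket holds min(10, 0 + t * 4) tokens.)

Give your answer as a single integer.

Answer: 3

Derivation:
Need 0 + t * 4 >= 9, so t >= 9/4.
Smallest integer t = ceil(9/4) = 3.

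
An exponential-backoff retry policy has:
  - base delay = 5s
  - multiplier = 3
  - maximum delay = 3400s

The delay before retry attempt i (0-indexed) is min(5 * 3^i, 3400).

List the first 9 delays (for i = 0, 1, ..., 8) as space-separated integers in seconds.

Answer: 5 15 45 135 405 1215 3400 3400 3400

Derivation:
Computing each delay:
  i=0: min(5*3^0, 3400) = 5
  i=1: min(5*3^1, 3400) = 15
  i=2: min(5*3^2, 3400) = 45
  i=3: min(5*3^3, 3400) = 135
  i=4: min(5*3^4, 3400) = 405
  i=5: min(5*3^5, 3400) = 1215
  i=6: min(5*3^6, 3400) = 3400
  i=7: min(5*3^7, 3400) = 3400
  i=8: min(5*3^8, 3400) = 3400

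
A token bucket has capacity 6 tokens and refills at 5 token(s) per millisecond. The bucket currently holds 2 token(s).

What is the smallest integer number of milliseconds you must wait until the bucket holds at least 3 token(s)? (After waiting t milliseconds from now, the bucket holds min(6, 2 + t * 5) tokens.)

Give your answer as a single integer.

Answer: 1

Derivation:
Need 2 + t * 5 >= 3, so t >= 1/5.
Smallest integer t = ceil(1/5) = 1.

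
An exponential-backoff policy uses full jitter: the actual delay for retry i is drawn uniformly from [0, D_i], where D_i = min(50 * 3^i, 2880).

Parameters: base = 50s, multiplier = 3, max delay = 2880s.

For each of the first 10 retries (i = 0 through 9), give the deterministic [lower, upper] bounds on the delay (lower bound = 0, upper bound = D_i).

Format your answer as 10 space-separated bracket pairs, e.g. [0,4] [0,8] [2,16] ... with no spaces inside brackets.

Computing bounds per retry:
  i=0: D_i=min(50*3^0,2880)=50, bounds=[0,50]
  i=1: D_i=min(50*3^1,2880)=150, bounds=[0,150]
  i=2: D_i=min(50*3^2,2880)=450, bounds=[0,450]
  i=3: D_i=min(50*3^3,2880)=1350, bounds=[0,1350]
  i=4: D_i=min(50*3^4,2880)=2880, bounds=[0,2880]
  i=5: D_i=min(50*3^5,2880)=2880, bounds=[0,2880]
  i=6: D_i=min(50*3^6,2880)=2880, bounds=[0,2880]
  i=7: D_i=min(50*3^7,2880)=2880, bounds=[0,2880]
  i=8: D_i=min(50*3^8,2880)=2880, bounds=[0,2880]
  i=9: D_i=min(50*3^9,2880)=2880, bounds=[0,2880]

Answer: [0,50] [0,150] [0,450] [0,1350] [0,2880] [0,2880] [0,2880] [0,2880] [0,2880] [0,2880]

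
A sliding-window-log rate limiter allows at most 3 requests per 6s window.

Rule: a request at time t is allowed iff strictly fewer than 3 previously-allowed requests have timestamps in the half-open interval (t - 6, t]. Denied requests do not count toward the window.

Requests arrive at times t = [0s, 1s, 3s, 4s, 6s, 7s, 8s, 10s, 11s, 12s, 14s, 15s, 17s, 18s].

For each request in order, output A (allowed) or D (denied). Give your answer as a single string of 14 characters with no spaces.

Answer: AAADAADADAADAA

Derivation:
Tracking allowed requests in the window:
  req#1 t=0s: ALLOW
  req#2 t=1s: ALLOW
  req#3 t=3s: ALLOW
  req#4 t=4s: DENY
  req#5 t=6s: ALLOW
  req#6 t=7s: ALLOW
  req#7 t=8s: DENY
  req#8 t=10s: ALLOW
  req#9 t=11s: DENY
  req#10 t=12s: ALLOW
  req#11 t=14s: ALLOW
  req#12 t=15s: DENY
  req#13 t=17s: ALLOW
  req#14 t=18s: ALLOW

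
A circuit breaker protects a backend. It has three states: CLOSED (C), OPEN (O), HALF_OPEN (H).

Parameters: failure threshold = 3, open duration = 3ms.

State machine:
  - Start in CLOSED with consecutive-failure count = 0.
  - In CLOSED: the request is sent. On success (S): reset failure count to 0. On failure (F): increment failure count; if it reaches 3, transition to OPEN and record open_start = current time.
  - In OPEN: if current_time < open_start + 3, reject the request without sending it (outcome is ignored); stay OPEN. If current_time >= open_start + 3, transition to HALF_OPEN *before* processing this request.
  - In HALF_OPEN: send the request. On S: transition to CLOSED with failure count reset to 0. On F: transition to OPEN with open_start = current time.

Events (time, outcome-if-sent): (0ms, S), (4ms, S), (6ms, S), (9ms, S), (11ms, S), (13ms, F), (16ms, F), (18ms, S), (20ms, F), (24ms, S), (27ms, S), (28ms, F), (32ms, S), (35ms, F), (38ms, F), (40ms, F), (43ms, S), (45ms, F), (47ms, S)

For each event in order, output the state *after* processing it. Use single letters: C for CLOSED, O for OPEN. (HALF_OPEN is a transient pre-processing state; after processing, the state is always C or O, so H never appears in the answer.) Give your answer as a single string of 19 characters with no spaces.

State after each event:
  event#1 t=0ms outcome=S: state=CLOSED
  event#2 t=4ms outcome=S: state=CLOSED
  event#3 t=6ms outcome=S: state=CLOSED
  event#4 t=9ms outcome=S: state=CLOSED
  event#5 t=11ms outcome=S: state=CLOSED
  event#6 t=13ms outcome=F: state=CLOSED
  event#7 t=16ms outcome=F: state=CLOSED
  event#8 t=18ms outcome=S: state=CLOSED
  event#9 t=20ms outcome=F: state=CLOSED
  event#10 t=24ms outcome=S: state=CLOSED
  event#11 t=27ms outcome=S: state=CLOSED
  event#12 t=28ms outcome=F: state=CLOSED
  event#13 t=32ms outcome=S: state=CLOSED
  event#14 t=35ms outcome=F: state=CLOSED
  event#15 t=38ms outcome=F: state=CLOSED
  event#16 t=40ms outcome=F: state=OPEN
  event#17 t=43ms outcome=S: state=CLOSED
  event#18 t=45ms outcome=F: state=CLOSED
  event#19 t=47ms outcome=S: state=CLOSED

Answer: CCCCCCCCCCCCCCCOCCC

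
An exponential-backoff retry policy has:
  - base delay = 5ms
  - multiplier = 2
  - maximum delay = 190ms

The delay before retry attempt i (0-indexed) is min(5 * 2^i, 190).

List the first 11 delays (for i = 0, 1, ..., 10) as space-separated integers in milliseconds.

Computing each delay:
  i=0: min(5*2^0, 190) = 5
  i=1: min(5*2^1, 190) = 10
  i=2: min(5*2^2, 190) = 20
  i=3: min(5*2^3, 190) = 40
  i=4: min(5*2^4, 190) = 80
  i=5: min(5*2^5, 190) = 160
  i=6: min(5*2^6, 190) = 190
  i=7: min(5*2^7, 190) = 190
  i=8: min(5*2^8, 190) = 190
  i=9: min(5*2^9, 190) = 190
  i=10: min(5*2^10, 190) = 190

Answer: 5 10 20 40 80 160 190 190 190 190 190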